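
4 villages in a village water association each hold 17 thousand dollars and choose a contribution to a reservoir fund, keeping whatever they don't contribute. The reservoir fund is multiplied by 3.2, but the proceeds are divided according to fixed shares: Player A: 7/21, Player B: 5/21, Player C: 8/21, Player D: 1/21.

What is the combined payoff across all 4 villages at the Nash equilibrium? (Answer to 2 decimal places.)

142.80 thousand dollars

Each unit j contributes comes back to j as 3.2 × (j's share), so j prefers to contribute only if that share exceeds 1/3.2 = 0.3125; otherwise keeping the unit dominates.
The shares above 0.3125 belong to Player A and Player C, contributing 17 each; the remaining 2 contribute 0. Total contributed: 34.
The reservoir fund pays out 3.2 × 34 = 108.80 in total (split across the unequal shares, but the aggregate is all that matters for the group sum).
The 2 free-riders keep 17 each, adding 34. Group total = 34 + 108.80 = 142.80.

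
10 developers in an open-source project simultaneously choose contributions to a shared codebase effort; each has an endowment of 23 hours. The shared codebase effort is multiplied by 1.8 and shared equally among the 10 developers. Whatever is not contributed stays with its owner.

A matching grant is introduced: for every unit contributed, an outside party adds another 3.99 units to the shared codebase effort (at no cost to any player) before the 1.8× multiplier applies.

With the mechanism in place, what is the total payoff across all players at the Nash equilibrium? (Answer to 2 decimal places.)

With the mechanism, a contributed unit returns 1.8 × 4.99 / 10 = 0.8982 per unit of net cost — still below 1 — so contributing 0 remains dominant for every player.
At the Nash equilibrium no one contributes; group total payoff = 10 × 23 = 230.

230.00 hours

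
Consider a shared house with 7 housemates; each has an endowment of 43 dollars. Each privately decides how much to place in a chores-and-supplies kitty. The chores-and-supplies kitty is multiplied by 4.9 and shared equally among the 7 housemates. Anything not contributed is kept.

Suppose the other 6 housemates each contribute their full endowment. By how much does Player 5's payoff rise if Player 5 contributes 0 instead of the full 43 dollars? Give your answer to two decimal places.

Switching from a contribution of 43 to 0 lets Player 5 keep an extra 43 dollars, but lowers the chores-and-supplies kitty by 43, which costs Player 5 their own share of that drop: 4.9/7 × 43 = 30.10.
Net gain = 43 − 30.10 = 12.90. The private return per contributed unit (0.7000) is below 1, so free-riding is indeed the best response regardless of what the others do.

12.90 dollars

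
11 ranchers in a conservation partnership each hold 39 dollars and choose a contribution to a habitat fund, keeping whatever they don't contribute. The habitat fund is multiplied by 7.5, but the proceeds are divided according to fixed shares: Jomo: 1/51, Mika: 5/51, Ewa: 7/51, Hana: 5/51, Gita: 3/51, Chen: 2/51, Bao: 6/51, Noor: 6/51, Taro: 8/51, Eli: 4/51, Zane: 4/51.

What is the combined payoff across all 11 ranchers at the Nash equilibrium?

936.00 dollars

Each unit j contributes comes back to j as 7.5 × (j's share), so j prefers to contribute only if that share exceeds 1/7.5 = 0.1333; otherwise keeping the unit dominates.
Ewa and Taro are above the threshold, contributing 39 each; the remaining 9 contribute 0. Total contributed: 78.
The habitat fund pays out 7.5 × 78 = 585.00 in total (split across the unequal shares, but the aggregate is all that matters for the group sum).
The 9 free-riders keep 39 each, adding 351. Group total = 351 + 585.00 = 936.00.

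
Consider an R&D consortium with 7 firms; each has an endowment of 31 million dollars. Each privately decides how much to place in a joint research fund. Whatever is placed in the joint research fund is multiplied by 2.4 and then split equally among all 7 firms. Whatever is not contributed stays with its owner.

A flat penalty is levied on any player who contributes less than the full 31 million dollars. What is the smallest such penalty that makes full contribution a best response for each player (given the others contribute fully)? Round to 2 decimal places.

Given the others contribute fully, the best deviation is to contribute 0 (any partial contribution still incurs the fine and gives up units whose private return 0.3429 is below 1).
Deviating from 31 to 0 saves 31 million dollars but forfeits the deviator's share of the drop in the joint research fund: 2.4/7 × 31 = 10.63.
So the deviation gain is 31 − 10.63 = 20.37, and the fine must be at least 20.37 million dollars to wipe it out.

20.37 million dollars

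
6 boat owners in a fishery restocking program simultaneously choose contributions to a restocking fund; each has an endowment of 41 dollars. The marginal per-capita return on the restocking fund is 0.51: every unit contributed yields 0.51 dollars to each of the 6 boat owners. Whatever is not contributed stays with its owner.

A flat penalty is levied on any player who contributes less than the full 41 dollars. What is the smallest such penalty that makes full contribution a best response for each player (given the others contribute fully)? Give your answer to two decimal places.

Given the others contribute fully, the best deviation is to contribute 0 (any partial contribution still incurs the fine and gives up units whose private return 0.51 is below 1).
Deviating from 41 to 0 saves 41 dollars but forfeits the deviator's share of the drop in the restocking fund: 0.51 × 41 = 20.91.
So the deviation gain is 41 − 20.91 = 20.09, and the fine must be at least 20.09 dollars to wipe it out.

20.09 dollars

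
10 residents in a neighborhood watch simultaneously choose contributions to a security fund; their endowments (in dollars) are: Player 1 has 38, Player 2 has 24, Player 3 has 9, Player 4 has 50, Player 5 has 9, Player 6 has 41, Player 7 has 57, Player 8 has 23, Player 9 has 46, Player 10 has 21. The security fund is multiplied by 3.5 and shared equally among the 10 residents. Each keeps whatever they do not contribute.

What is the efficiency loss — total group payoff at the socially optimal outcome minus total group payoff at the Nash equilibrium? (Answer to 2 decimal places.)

795.00 dollars

The private return per contributed unit is 3.5/10 = 0.3500 < 1 for every player regardless of endowment, so the Nash equilibrium is zero contribution and the group total is Σ E_j = 38 + 24 + 9 + 50 + 9 + 41 + 57 + 23 + 46 + 21 = 318.
Each contributed unit returns 3.500 to the group, so the social optimum is full contribution by everyone: group total = 3.500 × 318 = 1113.00.
Efficiency loss = (3.500 − 1) × 318 = 795.00.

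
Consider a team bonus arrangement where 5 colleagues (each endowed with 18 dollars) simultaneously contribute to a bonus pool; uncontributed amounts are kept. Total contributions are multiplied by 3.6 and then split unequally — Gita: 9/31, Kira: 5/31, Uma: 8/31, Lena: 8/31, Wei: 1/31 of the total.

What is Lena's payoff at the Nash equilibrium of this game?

Player j's private return per contributed unit is 3.6 × (j's share). Contributing is weakly dominant for j when that share is at least 1/3.6 = 0.2778, and contributing 0 is dominant otherwise.
Gita alone (share 9/31) is above the threshold, contributing 18; the remaining 4 contribute 0. Total contributed: 18.
Lena keeps 18 and receives 3.6 × 18 × 8/31 = 16.72 from the bonus pool, for a payoff of 34.72.

34.72 dollars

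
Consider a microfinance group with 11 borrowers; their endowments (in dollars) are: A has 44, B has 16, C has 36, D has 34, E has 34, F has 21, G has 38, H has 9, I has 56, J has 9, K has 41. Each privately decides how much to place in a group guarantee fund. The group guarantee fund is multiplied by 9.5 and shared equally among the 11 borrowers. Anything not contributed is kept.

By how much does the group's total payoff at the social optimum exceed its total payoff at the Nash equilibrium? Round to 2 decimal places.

2873.00 dollars

The private return per contributed unit is 9.5/11 = 0.8636 < 1 for every player regardless of endowment, so the Nash equilibrium is zero contribution and the group total is Σ E_j = 44 + 16 + 36 + 34 + 34 + 21 + 38 + 9 + 56 + 9 + 41 = 338.
Each contributed unit returns 9.500 to the group, so the social optimum is full contribution by everyone: group total = 9.500 × 338 = 3211.00.
Efficiency loss = (9.500 − 1) × 338 = 2873.00.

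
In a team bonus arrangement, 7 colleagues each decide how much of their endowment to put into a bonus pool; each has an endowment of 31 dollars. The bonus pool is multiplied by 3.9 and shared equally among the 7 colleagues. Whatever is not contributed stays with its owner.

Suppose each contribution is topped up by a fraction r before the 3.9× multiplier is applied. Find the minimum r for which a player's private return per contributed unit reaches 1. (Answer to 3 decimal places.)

0.795

With matching at rate r, one contributed unit becomes (1 + r) in the bonus pool and returns 3.9 × (1 + r) / 7 to the contributor.
Setting this equal to 1: 1 + r = 7/3.9 = 1.7949.
So the minimum matching rate is r = 1.7949 − 1 = 0.795.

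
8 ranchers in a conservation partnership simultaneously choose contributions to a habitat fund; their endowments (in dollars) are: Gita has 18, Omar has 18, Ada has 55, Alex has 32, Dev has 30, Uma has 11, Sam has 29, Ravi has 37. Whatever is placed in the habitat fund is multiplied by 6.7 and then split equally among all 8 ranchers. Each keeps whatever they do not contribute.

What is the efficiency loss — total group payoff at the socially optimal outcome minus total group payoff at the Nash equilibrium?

The private return per contributed unit is 6.7/8 = 0.8375 < 1 for every player regardless of endowment, so the Nash equilibrium is zero contribution and the group total is Σ E_j = 18 + 18 + 55 + 32 + 30 + 11 + 29 + 37 = 230.
Each contributed unit returns 6.700 to the group, so the social optimum is full contribution by everyone: group total = 6.700 × 230 = 1541.00.
Efficiency loss = (6.700 − 1) × 230 = 1311.00.

1311.00 dollars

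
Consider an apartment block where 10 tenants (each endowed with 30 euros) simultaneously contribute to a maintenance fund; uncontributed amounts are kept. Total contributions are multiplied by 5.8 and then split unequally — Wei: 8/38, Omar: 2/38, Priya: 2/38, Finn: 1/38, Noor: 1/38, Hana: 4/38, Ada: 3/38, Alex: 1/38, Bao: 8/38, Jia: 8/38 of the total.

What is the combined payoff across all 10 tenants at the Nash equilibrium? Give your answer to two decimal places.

732.00 euros

For player j, contributing a unit is worthwhile iff 5.8 × (j's share) ≥ 1, i.e. iff j's share is at least 0.1724.
Wei, Bao and Jia are above the threshold, contributing 30 each; the remaining 7 contribute 0. Total contributed: 90.
The maintenance fund pays out 5.8 × 90 = 522.00 in total (split across the unequal shares, but the aggregate is all that matters for the group sum).
The 7 free-riders keep 30 each, adding 210. Group total = 210 + 522.00 = 732.00.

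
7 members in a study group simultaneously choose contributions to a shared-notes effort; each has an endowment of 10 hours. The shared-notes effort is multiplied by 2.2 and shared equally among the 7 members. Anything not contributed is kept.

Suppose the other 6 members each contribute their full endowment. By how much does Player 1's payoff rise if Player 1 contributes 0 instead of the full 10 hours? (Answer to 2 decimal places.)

Switching from a contribution of 10 to 0 lets Player 1 keep an extra 10 hours, but lowers the shared-notes effort by 10, which costs Player 1 their own share of that drop: 2.2/7 × 10 = 3.14.
Net gain = 10 − 3.14 = 6.86. The private return per contributed unit (0.3143) is below 1, so free-riding is indeed the best response regardless of what the others do.

6.86 hours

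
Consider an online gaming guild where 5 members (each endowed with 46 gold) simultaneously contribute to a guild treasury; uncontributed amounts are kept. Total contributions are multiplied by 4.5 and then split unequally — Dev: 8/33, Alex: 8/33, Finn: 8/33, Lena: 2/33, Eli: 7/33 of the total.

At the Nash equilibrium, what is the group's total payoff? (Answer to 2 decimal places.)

713.00 gold

A player with share s gets back 4.5·s per unit contributed, so full contribution is dominant for anyone with s > 1/4.5 = 0.2222 and zero contribution is dominant for anyone below.
Dev, Alex and Finn clear that bar, contributing 46 each; the remaining 2 contribute 0. Total contributed: 138.
The guild treasury pays out 4.5 × 138 = 621.00 in total (split across the unequal shares, but the aggregate is all that matters for the group sum).
The 2 free-riders keep 46 each, adding 92. Group total = 92 + 621.00 = 713.00.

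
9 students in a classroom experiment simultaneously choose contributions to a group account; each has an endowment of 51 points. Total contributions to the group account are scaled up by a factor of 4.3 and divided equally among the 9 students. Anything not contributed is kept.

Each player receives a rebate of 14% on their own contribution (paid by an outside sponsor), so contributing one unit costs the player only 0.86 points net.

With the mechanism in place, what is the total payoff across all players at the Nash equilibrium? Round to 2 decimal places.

With the mechanism, a contributed unit returns (4.3/9) / 0.86 = 0.5556 per unit of net cost — still below 1 — so contributing 0 remains dominant for every player.
Everyone keeps their endowment and the group total is 9 × 51 = 459.

459.00 points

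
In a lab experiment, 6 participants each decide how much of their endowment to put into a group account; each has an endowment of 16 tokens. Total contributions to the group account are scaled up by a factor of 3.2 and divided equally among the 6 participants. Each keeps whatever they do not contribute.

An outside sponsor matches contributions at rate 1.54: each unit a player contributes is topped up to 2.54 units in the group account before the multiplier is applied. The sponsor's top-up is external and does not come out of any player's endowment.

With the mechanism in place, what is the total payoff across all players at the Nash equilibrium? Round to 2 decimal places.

Under the mechanism each unit contributed yields 3.2 × 2.54 / 6 = 1.3547 back to its contributor per unit of net cost, which exceeds 1, making full contribution the dominant choice for everyone.
So the Nash equilibrium is full contribution by all 6; the group earns 3.2 × 2.54 × 96 = 780.29.

780.29 tokens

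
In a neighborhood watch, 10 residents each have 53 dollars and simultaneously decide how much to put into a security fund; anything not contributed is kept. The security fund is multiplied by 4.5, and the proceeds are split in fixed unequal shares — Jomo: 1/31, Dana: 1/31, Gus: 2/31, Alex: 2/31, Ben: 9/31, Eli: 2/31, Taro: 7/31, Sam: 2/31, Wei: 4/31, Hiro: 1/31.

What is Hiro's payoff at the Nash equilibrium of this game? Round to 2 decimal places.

Player j's private return per contributed unit is 4.5 × (j's share). Contributing is weakly dominant for j when that share is at least 1/4.5 = 0.2222, and contributing 0 is dominant otherwise.
Ben and Taro clear that bar, contributing 53 each; the remaining 8 contribute 0. Total contributed: 106.
Hiro keeps 53 and receives 4.5 × 106 × 1/31 = 15.39 from the security fund, for a payoff of 68.39.

68.39 dollars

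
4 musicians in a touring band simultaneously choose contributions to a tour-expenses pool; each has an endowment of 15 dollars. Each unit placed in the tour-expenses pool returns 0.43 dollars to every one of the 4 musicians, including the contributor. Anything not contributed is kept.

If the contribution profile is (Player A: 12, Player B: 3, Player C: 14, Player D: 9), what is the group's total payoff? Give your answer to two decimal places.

87.36 dollars

Total contributed: 12 + 3 + 14 + 9 = 38; total kept: 4 × 15 − 38 = 22.
The tour-expenses pool pays out 0.43 × 4 × 38 = 65.36 in aggregate.
Group total = 22 + 65.36 = 87.36.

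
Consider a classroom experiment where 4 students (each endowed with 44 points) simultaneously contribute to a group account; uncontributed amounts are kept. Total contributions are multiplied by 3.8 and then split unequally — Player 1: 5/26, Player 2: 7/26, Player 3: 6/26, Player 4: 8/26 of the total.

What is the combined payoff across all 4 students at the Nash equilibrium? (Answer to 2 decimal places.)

Player j's private return per contributed unit is 3.8 × (j's share). Contributing is weakly dominant for j when that share is at least 1/3.8 = 0.2632, and contributing 0 is dominant otherwise.
The shares above 0.2632 belong to Player 2 and Player 4, contributing 44 each; the remaining 2 contribute 0. Total contributed: 88.
The group account pays out 3.8 × 88 = 334.40 in total (split across the unequal shares, but the aggregate is all that matters for the group sum).
The 2 free-riders keep 44 each, adding 88. Group total = 88 + 334.40 = 422.40.

422.40 points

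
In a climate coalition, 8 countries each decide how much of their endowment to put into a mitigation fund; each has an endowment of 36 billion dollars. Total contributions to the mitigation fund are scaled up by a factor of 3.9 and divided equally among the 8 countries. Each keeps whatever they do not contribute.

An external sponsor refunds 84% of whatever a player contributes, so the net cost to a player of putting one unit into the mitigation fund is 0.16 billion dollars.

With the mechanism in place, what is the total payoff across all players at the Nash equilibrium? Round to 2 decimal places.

1365.12 billion dollars

The effective private return per unit is now (3.9/8) / 0.16 = 3.0469 > 1, so every player's dominant strategy flips to full contribution.
So the Nash equilibrium is full contribution by all 8; the group earns 8 × (36 × 0.84 + 3.9 × 36) = 1365.12.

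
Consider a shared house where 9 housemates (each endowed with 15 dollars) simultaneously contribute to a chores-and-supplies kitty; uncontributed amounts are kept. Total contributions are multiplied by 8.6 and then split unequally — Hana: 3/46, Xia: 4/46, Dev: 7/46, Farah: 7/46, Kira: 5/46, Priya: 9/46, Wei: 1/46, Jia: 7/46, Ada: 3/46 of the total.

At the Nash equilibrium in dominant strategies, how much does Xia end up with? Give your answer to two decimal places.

Each unit j contributes comes back to j as 8.6 × (j's share), so j prefers to contribute only if that share exceeds 1/8.6 = 0.1163; otherwise keeping the unit dominates.
The shares above 0.1163 belong to Dev, Farah, Priya and Jia, contributing 15 each; the remaining 5 contribute 0. Total contributed: 60.
Xia keeps 15 and receives 8.6 × 60 × 4/46 = 44.87 from the chores-and-supplies kitty, for a payoff of 59.87.

59.87 dollars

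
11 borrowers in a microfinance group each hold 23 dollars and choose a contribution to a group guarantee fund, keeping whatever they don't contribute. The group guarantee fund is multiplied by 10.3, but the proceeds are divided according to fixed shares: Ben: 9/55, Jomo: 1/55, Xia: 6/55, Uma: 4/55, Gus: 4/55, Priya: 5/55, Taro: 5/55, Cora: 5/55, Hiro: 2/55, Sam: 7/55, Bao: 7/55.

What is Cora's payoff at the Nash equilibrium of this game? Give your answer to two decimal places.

For player j, contributing a unit is worthwhile iff 10.3 × (j's share) ≥ 1, i.e. iff j's share is at least 0.0971.
Ben, Xia, Sam and Bao clear that bar, contributing 23 each; the remaining 7 contribute 0. Total contributed: 92.
Cora keeps 23 and receives 10.3 × 92 × 5/55 = 86.15 from the group guarantee fund, for a payoff of 109.15.

109.15 dollars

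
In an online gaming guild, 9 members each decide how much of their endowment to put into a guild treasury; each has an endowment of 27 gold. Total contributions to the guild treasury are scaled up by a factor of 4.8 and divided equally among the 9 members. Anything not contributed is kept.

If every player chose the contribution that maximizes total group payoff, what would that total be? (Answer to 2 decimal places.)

Each contributed unit returns 4.800 to the group as a whole (0.5333 to each of 9 players), which exceeds 1, so the social optimum is full contribution: group total = 4.800 × 243 = 1166.40.

1166.40 gold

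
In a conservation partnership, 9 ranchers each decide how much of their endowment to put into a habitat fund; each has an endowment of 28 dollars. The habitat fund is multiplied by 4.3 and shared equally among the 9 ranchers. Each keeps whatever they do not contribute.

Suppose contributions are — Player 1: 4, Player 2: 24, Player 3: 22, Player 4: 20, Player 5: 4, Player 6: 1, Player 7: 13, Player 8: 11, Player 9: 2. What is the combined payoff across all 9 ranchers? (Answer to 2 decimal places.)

585.30 dollars

Total contributed: 4 + 24 + 22 + 20 + 4 + 1 + 13 + 11 + 2 = 101; total kept: 9 × 28 − 101 = 151.
The habitat fund pays out 4.3 × 101 = 434.30 in aggregate.
Group total = 151 + 434.30 = 585.30.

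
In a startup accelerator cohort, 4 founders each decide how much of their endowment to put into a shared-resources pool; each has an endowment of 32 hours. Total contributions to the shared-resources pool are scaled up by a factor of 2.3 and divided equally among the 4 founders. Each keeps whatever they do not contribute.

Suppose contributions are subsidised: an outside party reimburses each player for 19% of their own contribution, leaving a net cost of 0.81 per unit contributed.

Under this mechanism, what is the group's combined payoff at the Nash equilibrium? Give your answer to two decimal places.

With the mechanism, a contributed unit returns (2.3/4) / 0.81 = 0.7099 per unit of net cost — still below 1 — so contributing 0 remains dominant for every player.
At the Nash equilibrium no one contributes; group total payoff = 4 × 32 = 128.

128.00 hours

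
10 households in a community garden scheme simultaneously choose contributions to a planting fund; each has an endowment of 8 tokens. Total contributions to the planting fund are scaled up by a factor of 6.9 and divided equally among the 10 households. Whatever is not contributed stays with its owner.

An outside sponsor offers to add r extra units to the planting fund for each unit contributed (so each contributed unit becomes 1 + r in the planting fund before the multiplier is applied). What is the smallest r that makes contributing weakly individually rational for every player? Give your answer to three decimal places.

With matching at rate r, one contributed unit becomes (1 + r) in the planting fund and returns 6.9 × (1 + r) / 10 to the contributor.
Setting this equal to 1: 1 + r = 10/6.9 = 1.4493.
So the minimum matching rate is r = 1.4493 − 1 = 0.449.

0.449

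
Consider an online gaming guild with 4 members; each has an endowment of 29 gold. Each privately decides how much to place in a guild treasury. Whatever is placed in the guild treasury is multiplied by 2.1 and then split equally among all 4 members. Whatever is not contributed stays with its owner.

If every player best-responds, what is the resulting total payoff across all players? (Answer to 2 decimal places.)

Each contributed unit returns 2.1/4 = 0.5250 to its contributor — below 1 — so contributing 0 is dominant for every player. At the Nash equilibrium everyone keeps their 29, and the group total is 4 × 29 = 116.

116.00 gold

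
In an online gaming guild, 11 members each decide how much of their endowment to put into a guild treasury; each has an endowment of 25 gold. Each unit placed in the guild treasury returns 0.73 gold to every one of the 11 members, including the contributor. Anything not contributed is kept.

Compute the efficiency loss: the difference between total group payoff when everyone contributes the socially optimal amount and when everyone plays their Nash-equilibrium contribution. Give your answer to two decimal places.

1933.25 gold

The private return per contributed unit is 0.73 < 1, so contributing 0 is dominant for every player. At the Nash equilibrium everyone keeps their 25, and the group total is 11 × 25 = 275.
Each contributed unit returns 8.030 to the group as a whole (0.73 to each of 11 players), which exceeds 1, so the social optimum is full contribution: group total = 8.030 × 275 = 2208.25.
Efficiency loss = 2208.25 − 275 = 1933.25.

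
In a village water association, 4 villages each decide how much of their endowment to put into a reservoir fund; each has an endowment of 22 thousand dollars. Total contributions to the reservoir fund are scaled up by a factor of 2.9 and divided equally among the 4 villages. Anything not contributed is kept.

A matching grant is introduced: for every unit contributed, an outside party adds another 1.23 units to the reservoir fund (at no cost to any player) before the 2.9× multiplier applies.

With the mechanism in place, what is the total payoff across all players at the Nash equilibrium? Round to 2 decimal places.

569.10 thousand dollars

With the mechanism, a contributed unit returns 2.9 × 2.23 / 4 = 1.6168 per unit of net cost to the contributor — now above 1 — so contributing fully is weakly dominant for every player.
So the Nash equilibrium is full contribution by all 4; the group earns 2.9 × 2.23 × 88 = 569.10.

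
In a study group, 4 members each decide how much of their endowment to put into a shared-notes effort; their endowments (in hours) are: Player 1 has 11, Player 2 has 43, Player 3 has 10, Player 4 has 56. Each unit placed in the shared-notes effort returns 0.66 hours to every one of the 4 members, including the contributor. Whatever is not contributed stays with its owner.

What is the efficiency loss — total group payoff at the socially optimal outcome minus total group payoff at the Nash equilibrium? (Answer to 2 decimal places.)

196.80 hours

The private return per contributed unit is 0.66 < 1 for everyone, so the Nash equilibrium is zero contribution and the group total is Σ E_j = 11 + 43 + 10 + 56 = 120.
Each contributed unit returns 2.640 to the group, so the social optimum is full contribution by everyone: group total = 2.640 × 120 = 316.80.
Efficiency loss = (2.640 − 1) × 120 = 196.80.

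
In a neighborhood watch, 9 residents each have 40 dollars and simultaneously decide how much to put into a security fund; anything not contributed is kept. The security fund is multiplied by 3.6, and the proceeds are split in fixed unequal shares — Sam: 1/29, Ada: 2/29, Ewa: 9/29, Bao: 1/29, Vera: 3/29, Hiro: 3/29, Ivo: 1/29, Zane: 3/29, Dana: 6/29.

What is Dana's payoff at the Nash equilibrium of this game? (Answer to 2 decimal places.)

Each unit j contributes comes back to j as 3.6 × (j's share), so j prefers to contribute only if that share exceeds 1/3.6 = 0.2778; otherwise keeping the unit dominates.
Only Ewa (9/29) clears that bar, contributing 40; the remaining 8 contribute 0. Total contributed: 40.
Dana keeps 40 and receives 3.6 × 40 × 6/29 = 29.79 from the security fund, for a payoff of 69.79.

69.79 dollars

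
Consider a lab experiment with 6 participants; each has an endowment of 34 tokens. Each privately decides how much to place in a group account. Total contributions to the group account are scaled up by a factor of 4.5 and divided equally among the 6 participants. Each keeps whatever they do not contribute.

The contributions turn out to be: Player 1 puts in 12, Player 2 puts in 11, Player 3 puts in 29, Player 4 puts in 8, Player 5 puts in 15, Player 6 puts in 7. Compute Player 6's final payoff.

Total contributed: 12 + 11 + 29 + 8 + 15 + 7 = 82.
Each receives 4.5 × 82 / 6 = 61.50 from the group account.
Player 6 keeps 34 − 7 = 27, so Player 6's payoff is 27 + 61.50 = 88.50.

88.50 tokens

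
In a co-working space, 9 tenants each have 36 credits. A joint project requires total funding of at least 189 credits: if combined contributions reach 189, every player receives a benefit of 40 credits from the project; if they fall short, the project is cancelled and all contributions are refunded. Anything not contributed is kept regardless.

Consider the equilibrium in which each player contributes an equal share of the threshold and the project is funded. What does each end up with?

55 credits

Equal share of the threshold: 189/9 = 21.
At this profile no one gains by cutting their contribution: any cut drops the total below 189, the project is cancelled, contributions are refunded, and the deviator ends with 36, which is less than 36 − 21 + 40 = 55. Contributing more than 21 just wastes the excess. So contributing exactly 21 is a best response.
Each player's payoff: 36 − 21 + 40 = 55.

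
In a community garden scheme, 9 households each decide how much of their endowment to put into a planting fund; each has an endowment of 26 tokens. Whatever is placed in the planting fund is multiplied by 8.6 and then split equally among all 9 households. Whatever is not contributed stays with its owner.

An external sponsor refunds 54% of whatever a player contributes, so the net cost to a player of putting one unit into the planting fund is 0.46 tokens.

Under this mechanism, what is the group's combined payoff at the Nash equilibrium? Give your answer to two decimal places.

2138.76 tokens

The effective private return per unit is now (8.6/9) / 0.46 = 2.0773 > 1, so every player's dominant strategy flips to full contribution.
At the Nash equilibrium everyone contributes 26. Group total payoff = 9 × (26 × 0.54 + 8.6 × 26) = 2138.76.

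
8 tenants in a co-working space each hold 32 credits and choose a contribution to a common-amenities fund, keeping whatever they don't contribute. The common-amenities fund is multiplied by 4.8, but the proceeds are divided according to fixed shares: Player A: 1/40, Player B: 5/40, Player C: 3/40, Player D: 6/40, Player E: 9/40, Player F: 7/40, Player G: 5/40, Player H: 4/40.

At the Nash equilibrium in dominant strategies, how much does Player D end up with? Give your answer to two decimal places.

55.04 credits

Player j's private return per contributed unit is 4.8 × (j's share). Contributing is weakly dominant for j when that share is at least 1/4.8 = 0.2083, and contributing 0 is dominant otherwise.
The only share above 0.2083 is Player E's 9/40, contributing 32; the remaining 7 contribute 0. Total contributed: 32.
Player D keeps 32 and receives 4.8 × 32 × 6/40 = 23.04 from the common-amenities fund, for a payoff of 55.04.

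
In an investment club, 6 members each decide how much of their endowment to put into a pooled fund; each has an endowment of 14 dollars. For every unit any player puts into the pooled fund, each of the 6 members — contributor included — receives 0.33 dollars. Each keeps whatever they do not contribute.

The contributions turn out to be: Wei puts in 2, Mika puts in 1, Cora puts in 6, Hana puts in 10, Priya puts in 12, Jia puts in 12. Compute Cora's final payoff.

22.19 dollars

Total contributed: 2 + 1 + 6 + 10 + 12 + 12 = 43.
Each receives 0.33 × 43 = 14.19 from the pooled fund.
Cora keeps 14 − 6 = 8, so Cora's payoff is 8 + 14.19 = 22.19.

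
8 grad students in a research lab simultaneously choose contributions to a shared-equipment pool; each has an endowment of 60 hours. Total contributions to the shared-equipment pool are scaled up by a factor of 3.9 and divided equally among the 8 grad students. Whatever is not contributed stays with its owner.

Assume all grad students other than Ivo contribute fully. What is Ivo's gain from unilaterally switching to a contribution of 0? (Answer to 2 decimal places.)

30.75 hours

Switching from a contribution of 60 to 0 lets Ivo keep an extra 60 hours, but lowers the shared-equipment pool by 60, which costs Ivo their own share of that drop: 3.9/8 × 60 = 29.25.
Net gain = 60 − 29.25 = 30.75. The private return per contributed unit (0.4875) is below 1, so free-riding is indeed the best response regardless of what the others do.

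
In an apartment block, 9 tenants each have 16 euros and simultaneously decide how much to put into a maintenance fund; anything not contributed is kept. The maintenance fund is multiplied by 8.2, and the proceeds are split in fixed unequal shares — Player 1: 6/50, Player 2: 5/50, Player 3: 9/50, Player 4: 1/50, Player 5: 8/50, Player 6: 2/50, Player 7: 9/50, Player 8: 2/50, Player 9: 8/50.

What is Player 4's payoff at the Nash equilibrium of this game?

For player j, contributing a unit is worthwhile iff 8.2 × (j's share) ≥ 1, i.e. iff j's share is at least 0.1220.
The shares above 0.1220 belong to Player 3, Player 5, Player 7 and Player 9, contributing 16 each; the remaining 5 contribute 0. Total contributed: 64.
Player 4 keeps 16 and receives 8.2 × 64 × 1/50 = 10.50 from the maintenance fund, for a payoff of 26.50.

26.50 euros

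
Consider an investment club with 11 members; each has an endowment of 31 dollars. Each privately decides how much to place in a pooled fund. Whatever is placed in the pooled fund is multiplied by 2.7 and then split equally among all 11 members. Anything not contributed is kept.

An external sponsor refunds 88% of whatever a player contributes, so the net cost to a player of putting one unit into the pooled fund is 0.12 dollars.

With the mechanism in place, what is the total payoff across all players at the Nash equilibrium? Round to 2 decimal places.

Under the mechanism each unit contributed yields (2.7/11) / 0.12 = 2.0455 back to its contributor per unit of net cost, which exceeds 1, making full contribution the dominant choice for everyone.
So the Nash equilibrium is full contribution by all 11; the group earns 11 × (31 × 0.88 + 2.7 × 31) = 1220.78.

1220.78 dollars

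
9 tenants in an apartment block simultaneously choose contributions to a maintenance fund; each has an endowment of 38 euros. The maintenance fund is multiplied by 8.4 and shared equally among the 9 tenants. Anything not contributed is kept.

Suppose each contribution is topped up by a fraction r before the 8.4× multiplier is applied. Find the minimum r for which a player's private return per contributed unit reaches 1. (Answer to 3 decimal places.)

0.071

With matching at rate r, one contributed unit becomes (1 + r) in the maintenance fund and returns 8.4 × (1 + r) / 9 to the contributor.
Setting this equal to 1: 1 + r = 9/8.4 = 1.0714.
So the minimum matching rate is r = 1.0714 − 1 = 0.071.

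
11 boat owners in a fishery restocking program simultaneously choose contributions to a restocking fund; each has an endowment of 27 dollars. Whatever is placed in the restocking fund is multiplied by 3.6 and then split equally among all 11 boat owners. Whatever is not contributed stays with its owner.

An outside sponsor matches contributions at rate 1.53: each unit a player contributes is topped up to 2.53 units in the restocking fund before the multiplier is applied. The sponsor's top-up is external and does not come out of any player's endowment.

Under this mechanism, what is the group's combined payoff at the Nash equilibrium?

Even with the mechanism, each unit contributed returns only 3.6 × 2.53 / 11 = 0.8280 per unit of net cost, so contributing nothing is still dominant.
Everyone keeps their endowment and the group total is 11 × 27 = 297.

297.00 dollars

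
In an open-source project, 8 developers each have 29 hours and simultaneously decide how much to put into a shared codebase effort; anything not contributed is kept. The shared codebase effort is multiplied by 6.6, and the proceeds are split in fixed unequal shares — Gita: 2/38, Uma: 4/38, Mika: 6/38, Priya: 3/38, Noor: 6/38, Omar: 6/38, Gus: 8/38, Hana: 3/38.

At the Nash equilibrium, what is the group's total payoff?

881.60 hours

A player with share s gets back 6.6·s per unit contributed, so full contribution is dominant for anyone with s > 1/6.6 = 0.1515 and zero contribution is dominant for anyone below.
Mika, Noor, Omar and Gus clear that bar, contributing 29 each; the remaining 4 contribute 0. Total contributed: 116.
The shared codebase effort pays out 6.6 × 116 = 765.60 in total (split across the unequal shares, but the aggregate is all that matters for the group sum).
The 4 free-riders keep 29 each, adding 116. Group total = 116 + 765.60 = 881.60.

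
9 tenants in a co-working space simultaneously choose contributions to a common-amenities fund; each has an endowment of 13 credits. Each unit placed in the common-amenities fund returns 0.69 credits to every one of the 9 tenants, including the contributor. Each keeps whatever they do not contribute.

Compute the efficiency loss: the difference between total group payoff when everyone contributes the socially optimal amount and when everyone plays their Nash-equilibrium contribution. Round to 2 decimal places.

The private return per contributed unit is 0.69 < 1, so contributing 0 is dominant for every player. At the Nash equilibrium everyone keeps their 13, and the group total is 9 × 13 = 117.
Each contributed unit returns 6.210 to the group as a whole (0.69 to each of 9 players), which exceeds 1, so the social optimum is full contribution: group total = 6.210 × 117 = 726.57.
Efficiency loss = 726.57 − 117 = 609.57.

609.57 credits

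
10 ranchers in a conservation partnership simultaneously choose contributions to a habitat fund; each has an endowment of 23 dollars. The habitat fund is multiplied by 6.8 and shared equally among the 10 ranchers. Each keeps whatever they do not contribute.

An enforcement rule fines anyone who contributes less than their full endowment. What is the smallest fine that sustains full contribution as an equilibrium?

7.36 dollars

Given the others contribute fully, the best deviation is to contribute 0 (any partial contribution still incurs the fine and gives up units whose private return 0.6800 is below 1).
Deviating from 23 to 0 saves 23 dollars but forfeits the deviator's share of the drop in the habitat fund: 6.8/10 × 23 = 15.64.
So the deviation gain is 23 − 15.64 = 7.36, and the fine must be at least 7.36 dollars to wipe it out.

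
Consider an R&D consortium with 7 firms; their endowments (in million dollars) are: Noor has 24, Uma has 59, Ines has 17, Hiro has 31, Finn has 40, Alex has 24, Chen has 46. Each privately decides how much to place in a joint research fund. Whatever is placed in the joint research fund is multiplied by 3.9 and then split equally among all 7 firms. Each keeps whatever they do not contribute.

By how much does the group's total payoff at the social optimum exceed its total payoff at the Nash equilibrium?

698.90 million dollars

The private return per contributed unit is 3.9/7 = 0.5571 < 1 for every player regardless of endowment, so the Nash equilibrium is zero contribution and the group total is Σ E_j = 24 + 59 + 17 + 31 + 40 + 24 + 46 = 241.
Each contributed unit returns 3.900 to the group, so the social optimum is full contribution by everyone: group total = 3.900 × 241 = 939.90.
Efficiency loss = (3.900 − 1) × 241 = 698.90.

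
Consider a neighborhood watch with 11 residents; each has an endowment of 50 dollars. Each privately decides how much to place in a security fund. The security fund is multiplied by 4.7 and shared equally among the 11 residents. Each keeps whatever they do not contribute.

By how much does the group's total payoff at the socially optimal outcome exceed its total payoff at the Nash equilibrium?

2035.00 dollars

Each contributed unit returns 4.7/11 = 0.4273 to its contributor — below 1 — so contributing 0 is dominant for every player. At the Nash equilibrium everyone keeps their 50, and the group total is 11 × 50 = 550.
Each contributed unit returns 4.700 to the group as a whole (0.4273 to each of 11 players), which exceeds 1, so the social optimum is full contribution: group total = 4.700 × 550 = 2585.00.
Efficiency loss = 2585.00 − 550 = 2035.00.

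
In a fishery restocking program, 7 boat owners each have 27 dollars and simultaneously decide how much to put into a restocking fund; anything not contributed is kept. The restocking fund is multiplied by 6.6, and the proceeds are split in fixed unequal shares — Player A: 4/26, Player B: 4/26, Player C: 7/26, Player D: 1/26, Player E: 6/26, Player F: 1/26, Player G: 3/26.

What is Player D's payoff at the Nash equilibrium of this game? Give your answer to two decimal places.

For player j, contributing a unit is worthwhile iff 6.6 × (j's share) ≥ 1, i.e. iff j's share is at least 0.1515.
Player A, Player B, Player C and Player E are above the threshold, contributing 27 each; the remaining 3 contribute 0. Total contributed: 108.
Player D keeps 27 and receives 6.6 × 108 × 1/26 = 27.42 from the restocking fund, for a payoff of 54.42.

54.42 dollars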